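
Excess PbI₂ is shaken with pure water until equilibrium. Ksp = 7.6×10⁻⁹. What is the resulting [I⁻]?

2.5×10⁻³ M

PbI₂(s) ⇌ Pb²⁺(aq) + 2 I⁻(aq)
With molar solubility s: [Pb²⁺] = s, [I⁻] = 2s.
Ksp = [Pb²⁺][I⁻]^2 = s · (2s)^2 = 4s^3 = 7.6×10⁻⁹
s = 1.2×10⁻³ mol/L
[I⁻] = 2s = 2.5×10⁻³ mol/L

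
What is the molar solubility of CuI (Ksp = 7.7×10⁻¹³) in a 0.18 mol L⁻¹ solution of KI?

4.3×10⁻¹² M

CuI(s) ⇌ Cu⁺(aq) + I⁻(aq)
The solution already contains I⁻ at 0.18 mol L⁻¹. Let s be the molar solubility of CuI.
[I⁻] ≈ 0.18 mol L⁻¹ (common ion dominates); [Cu⁺] = s.
Ksp = [Cu⁺][I⁻] = s(0.18)
s = 7.7×10⁻¹³ / (0.18) = 4.3×10⁻¹²
s = 4.3×10⁻¹² mol L⁻¹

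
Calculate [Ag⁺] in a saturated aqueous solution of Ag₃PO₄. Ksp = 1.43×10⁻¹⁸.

4.55×10⁻⁵ M

Ag₃PO₄(s) ⇌ 3 Ag⁺(aq) + PO₄³⁻(aq)
For each mole of Ag₃PO₄ that dissolves per liter, [Ag⁺] = 3s and [PO₄³⁻] = s; let s denote this solubility.
Ksp = [Ag⁺]^3[PO₄³⁻] = (3s)^3 · s = 27s^4 = 1.43×10⁻¹⁸
s = 1.52×10⁻⁵ M
[Ag⁺] = 3s = 4.55×10⁻⁵ M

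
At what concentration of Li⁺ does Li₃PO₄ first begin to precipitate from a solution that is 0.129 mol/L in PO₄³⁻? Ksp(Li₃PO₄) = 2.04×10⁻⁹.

2.51×10⁻³ M

The threshold for precipitation is Q = Ksp.
Li₃PO₄(s) ⇌ 3 Li⁺(aq) + PO₄³⁻(aq)
Ksp = [Li⁺]^3[PO₄³⁻] = [Li⁺]^3(0.129)
[Li⁺]^3 = 2.04×10⁻⁹ / (0.129) = 1.58×10⁻⁸
[Li⁺] = 2.51×10⁻³ mol/L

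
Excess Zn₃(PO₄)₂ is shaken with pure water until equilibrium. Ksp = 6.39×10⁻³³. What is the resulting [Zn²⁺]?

Zn₃(PO₄)₂(s) ⇌ 3 Zn²⁺(aq) + 2 PO₄³⁻(aq)
If s mol/L of Zn₃(PO₄)₂ dissolves, [Zn²⁺] = 3s and [PO₄³⁻] = 2s.
Ksp = [Zn²⁺]^3[PO₄³⁻]^2 = (3s)^3 · (2s)^2 = 108s^5 = 6.39×10⁻³³
s = 1.43×10⁻⁷ mol/L
[Zn²⁺] = 3s = 4.28×10⁻⁷ mol/L

4.28×10⁻⁷ M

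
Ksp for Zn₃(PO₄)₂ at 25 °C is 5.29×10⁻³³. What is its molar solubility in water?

Zn₃(PO₄)₂(s) ⇌ 3 Zn²⁺(aq) + 2 PO₄³⁻(aq)
Let s be the molar solubility. Then [Zn²⁺] = 3s and [PO₄³⁻] = 2s.
Ksp = [Zn²⁺]^3[PO₄³⁻]^2 = (3s)^3 · (2s)^2 = 108s^5
108s^5 = 5.29×10⁻³³  ⇒  s^5 = 4.90×10⁻³⁵
Taking the 5th root, s = 1.37×10⁻⁷ mol/L.

1.37×10⁻⁷ M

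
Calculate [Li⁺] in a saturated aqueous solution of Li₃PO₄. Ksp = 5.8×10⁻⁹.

Li₃PO₄(s) ⇌ 3 Li⁺(aq) + PO₄³⁻(aq)
If s mol/L of Li₃PO₄ dissolves, [Li⁺] = 3s and [PO₄³⁻] = s.
Ksp = [Li⁺]^3[PO₄³⁻] = (3s)^3 · s = 27s^4 = 5.8×10⁻⁹
s = 3.8×10⁻³ mol/L
[Li⁺] = 3s = 1.1×10⁻² mol/L

1.1×10⁻² M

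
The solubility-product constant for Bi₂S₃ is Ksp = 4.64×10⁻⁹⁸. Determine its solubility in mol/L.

Bi₂S₃(s) ⇌ 2 Bi³⁺(aq) + 3 S²⁻(aq)
For each mole of Bi₂S₃ that dissolves per liter, [Bi³⁺] = 2s and [S²⁻] = 3s; let s denote this solubility.
Ksp = [Bi³⁺]^2[S²⁻]^3 = (2s)^2 · (3s)^3 = 108s^5
108s^5 = 4.64×10⁻⁹⁸  ⇒  s^5 = 4.30×10⁻¹⁰⁰
s = (4.30×10⁻¹⁰⁰)^(1/5) = 1.34×10⁻²⁰ M

1.34×10⁻²⁰ M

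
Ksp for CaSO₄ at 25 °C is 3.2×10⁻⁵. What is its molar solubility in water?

5.7×10⁻³ M

CaSO₄(s) ⇌ Ca²⁺(aq) + SO₄²⁻(aq)
If s mol/L of CaSO₄ dissolves, [Ca²⁺] = s and [SO₄²⁻] = s.
Ksp = [Ca²⁺][SO₄²⁻] = s · s = s^2
s^2 = 3.2×10⁻⁵
s = (3.2×10⁻⁵)^(1/2) = 5.7×10⁻³ mol/L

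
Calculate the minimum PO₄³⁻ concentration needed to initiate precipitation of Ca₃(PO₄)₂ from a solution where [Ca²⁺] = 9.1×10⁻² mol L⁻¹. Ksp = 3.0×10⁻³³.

2.0×10⁻¹⁵ M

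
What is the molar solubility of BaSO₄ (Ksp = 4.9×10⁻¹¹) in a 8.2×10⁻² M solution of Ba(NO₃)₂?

6.0×10⁻¹⁰ M

BaSO₄(s) ⇌ Ba²⁺(aq) + SO₄²⁻(aq)
With Ba²⁺ already at 8.2×10⁻² M and s small, take [Ba²⁺] ≈ 8.2×10⁻² M and [SO₄²⁻] = s.
Ksp = [Ba²⁺][SO₄²⁻] = (8.2×10⁻²)s
s = 4.9×10⁻¹¹ / (8.2×10⁻²) = 6.0×10⁻¹⁰
s = 6.0×10⁻¹⁰ M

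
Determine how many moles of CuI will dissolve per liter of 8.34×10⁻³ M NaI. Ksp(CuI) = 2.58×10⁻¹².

CuI(s) ⇌ Cu⁺(aq) + I⁻(aq)
I⁻ is already present at 8.34×10⁻³ M. If s mol/L of CuI dissolves, [Cu⁺] = s while [I⁻] ≈ 8.34×10⁻³ M.
Ksp = [Cu⁺][I⁻] = s(8.34×10⁻³)
s = 2.58×10⁻¹² / (8.34×10⁻³) = 3.09×10⁻¹⁰
s = 3.09×10⁻¹⁰ M

3.09×10⁻¹⁰ M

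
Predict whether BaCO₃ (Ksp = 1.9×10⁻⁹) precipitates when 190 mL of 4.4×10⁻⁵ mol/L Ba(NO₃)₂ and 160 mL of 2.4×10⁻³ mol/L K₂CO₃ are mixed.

After mixing, V = 190 mL + 160 mL = 350 mL.
[Ba²⁺] = (4.4×10⁻⁵)(190)/350 = 2.4×10⁻⁵ mol/L
[CO₃²⁻] = (2.4×10⁻³)(160)/350 = 1.1×10⁻³ mol/L
Q = [Ba²⁺][CO₃²⁻] = 2.6×10⁻⁸
Since Q (2.6×10⁻⁸) exceeds Ksp (1.9×10⁻⁹), BaCO₃ will precipitate.

Yes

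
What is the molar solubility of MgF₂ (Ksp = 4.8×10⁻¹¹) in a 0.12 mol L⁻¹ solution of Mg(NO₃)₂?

MgF₂(s) ⇌ Mg²⁺(aq) + 2 F⁻(aq)
Let s be the solubility of MgF₂ here. The common ion gives [Mg²⁺] ≈ 0.12 mol L⁻¹, and [F⁻] = 2s.
Ksp = [Mg²⁺][F⁻]^2 = (0.12)(2s)^2
(2s)^2 = 4.8×10⁻¹¹ / (0.12) = 4.0×10⁻¹⁰
s = 1.0×10⁻⁵ mol L⁻¹

1.0×10⁻⁵ M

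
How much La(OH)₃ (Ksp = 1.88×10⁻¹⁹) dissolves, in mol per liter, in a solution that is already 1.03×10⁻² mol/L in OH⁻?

La(OH)₃(s) ⇌ La³⁺(aq) + 3 OH⁻(aq)
The solution already contains OH⁻ at 1.03×10⁻² mol/L. Let s be the molar solubility of La(OH)₃.
[OH⁻] ≈ 1.03×10⁻² mol/L (common ion dominates); [La³⁺] = s.
Ksp = [La³⁺][OH⁻]^3 = s(1.03×10⁻²)^3
s = 1.88×10⁻¹⁹ / (1.03×10⁻²)^3 = 1.72×10⁻¹³
s = 1.72×10⁻¹³ mol/L

1.72×10⁻¹³ M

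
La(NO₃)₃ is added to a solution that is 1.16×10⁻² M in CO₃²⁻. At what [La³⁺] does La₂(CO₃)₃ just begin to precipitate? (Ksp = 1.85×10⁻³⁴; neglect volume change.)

1.09×10⁻¹⁴ M

A salt starts to precipitate once the ion product Q reaches its Ksp.
La₂(CO₃)₃(s) ⇌ 2 La³⁺(aq) + 3 CO₃²⁻(aq)
Ksp = [La³⁺]^2[CO₃²⁻]^3 = [La³⁺]^2(1.16×10⁻²)^3
[La³⁺]^2 = 1.85×10⁻³⁴ / (1.16×10⁻²)^3 = 1.19×10⁻²⁸
[La³⁺] = 1.09×10⁻¹⁴ M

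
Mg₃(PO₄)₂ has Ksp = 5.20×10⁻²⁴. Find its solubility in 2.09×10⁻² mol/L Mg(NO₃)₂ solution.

3.77×10⁻¹⁰ M

Mg₃(PO₄)₂(s) ⇌ 3 Mg²⁺(aq) + 2 PO₄³⁻(aq)
With Mg²⁺ already at 2.09×10⁻² mol/L and s small, take [Mg²⁺] ≈ 2.09×10⁻² mol/L and [PO₄³⁻] = 2s.
Ksp = [Mg²⁺]^3[PO₄³⁻]^2 = (2.09×10⁻²)^3(2s)^2
(2s)^2 = 5.20×10⁻²⁴ / (2.09×10⁻²)^3 = 5.70×10⁻¹⁹
s = 3.77×10⁻¹⁰ mol/L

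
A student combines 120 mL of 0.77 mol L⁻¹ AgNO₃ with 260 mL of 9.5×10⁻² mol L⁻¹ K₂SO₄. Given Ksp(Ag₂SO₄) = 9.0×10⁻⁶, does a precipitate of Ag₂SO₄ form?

After mixing, V = 120 mL + 260 mL = 380 mL.
[Ag⁺] = (0.77)(120)/380 = 0.24 mol L⁻¹
[SO₄²⁻] = (9.5×10⁻²)(260)/380 = 6.5×10⁻² mol L⁻¹
Q = [Ag⁺]^2[SO₄²⁻] = 3.8×10⁻³
Because Q > Ksp (3.8×10⁻³ vs 9.0×10⁻⁶), a precipitate of Ag₂SO₄ forms.

Yes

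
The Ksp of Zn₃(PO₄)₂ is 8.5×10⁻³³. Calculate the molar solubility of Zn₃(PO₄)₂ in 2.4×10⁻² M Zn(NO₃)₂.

1.2×10⁻¹⁴ M

Zn₃(PO₄)₂(s) ⇌ 3 Zn²⁺(aq) + 2 PO₄³⁻(aq)
With Zn²⁺ already at 2.4×10⁻² M and s small, take [Zn²⁺] ≈ 2.4×10⁻² M and [PO₄³⁻] = 2s.
Ksp = [Zn²⁺]^3[PO₄³⁻]^2 = (2.4×10⁻²)^3(2s)^2
(2s)^2 = 8.5×10⁻³³ / (2.4×10⁻²)^3 = 6.1×10⁻²⁸
s = 1.2×10⁻¹⁴ M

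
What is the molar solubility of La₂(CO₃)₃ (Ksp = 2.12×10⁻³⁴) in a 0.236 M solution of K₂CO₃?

6.35×10⁻¹⁷ M

La₂(CO₃)₃(s) ⇌ 2 La³⁺(aq) + 3 CO₃²⁻(aq)
CO₃²⁻ is already present at 0.236 M. If s mol/L of La₂(CO₃)₃ dissolves, [La³⁺] = 2s while [CO₃²⁻] ≈ 0.236 M.
Ksp = [La³⁺]^2[CO₃²⁻]^3 = (2s)^2(0.236)^3
(2s)^2 = 2.12×10⁻³⁴ / (0.236)^3 = 1.61×10⁻³²
s = 6.35×10⁻¹⁷ M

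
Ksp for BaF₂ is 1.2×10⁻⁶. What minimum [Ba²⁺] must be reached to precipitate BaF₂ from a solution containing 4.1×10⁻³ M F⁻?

7.1×10⁻² M

Precipitation of each salt begins when its ion product equals Ksp.
BaF₂(s) ⇌ Ba²⁺(aq) + 2 F⁻(aq)
Ksp = [Ba²⁺][F⁻]^2 = [Ba²⁺](4.1×10⁻³)^2
[Ba²⁺] = 1.2×10⁻⁶ / (4.1×10⁻³)^2 = 7.1×10⁻²
[Ba²⁺] = 7.1×10⁻² M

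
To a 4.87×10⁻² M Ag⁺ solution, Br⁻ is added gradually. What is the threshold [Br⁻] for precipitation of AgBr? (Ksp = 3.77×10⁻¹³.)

The threshold for precipitation is Q = Ksp.
AgBr(s) ⇌ Ag⁺(aq) + Br⁻(aq)
Ksp = [Ag⁺][Br⁻] = [Br⁻](4.87×10⁻²)
[Br⁻] = 3.77×10⁻¹³ / (4.87×10⁻²) = 7.74×10⁻¹²
[Br⁻] = 7.74×10⁻¹² M

7.74×10⁻¹² M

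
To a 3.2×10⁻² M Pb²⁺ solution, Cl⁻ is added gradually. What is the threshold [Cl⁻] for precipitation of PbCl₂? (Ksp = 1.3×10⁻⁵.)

2.0×10⁻² M

Each salt precipitates once Q = Ksp for that salt.
PbCl₂(s) ⇌ Pb²⁺(aq) + 2 Cl⁻(aq)
Ksp = [Pb²⁺][Cl⁻]^2 = [Cl⁻]^2(3.2×10⁻²)
[Cl⁻]^2 = 1.3×10⁻⁵ / (3.2×10⁻²) = 4.1×10⁻⁴
[Cl⁻] = 2.0×10⁻² M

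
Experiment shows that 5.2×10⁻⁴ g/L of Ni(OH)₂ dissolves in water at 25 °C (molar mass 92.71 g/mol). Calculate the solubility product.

Ksp = 7.1×10⁻¹⁶

Molar solubility s = (5.2×10⁻⁴ g/L) / (92.71 g/mol) = 5.609×10⁻⁶ mol/L
Ni(OH)₂(s) ⇌ Ni²⁺(aq) + 2 OH⁻(aq)
With molar solubility s: [Ni²⁺] = s, [OH⁻] = 2s.
Ksp = [Ni²⁺][OH⁻]^2 = s · (2s)^2 = 4s^3
Ksp = 4 × (5.609×10⁻⁶)^3 = 7.1×10⁻¹⁶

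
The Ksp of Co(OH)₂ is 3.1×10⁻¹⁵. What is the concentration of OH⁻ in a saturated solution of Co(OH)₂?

1.8×10⁻⁵ M

Co(OH)₂(s) ⇌ Co²⁺(aq) + 2 OH⁻(aq)
For each mole of Co(OH)₂ that dissolves per liter, [Co²⁺] = s and [OH⁻] = 2s; let s denote this solubility.
Ksp = [Co²⁺][OH⁻]^2 = s · (2s)^2 = 4s^3 = 3.1×10⁻¹⁵
s = 9.2×10⁻⁶ mol/L
[OH⁻] = 2s = 1.8×10⁻⁵ mol/L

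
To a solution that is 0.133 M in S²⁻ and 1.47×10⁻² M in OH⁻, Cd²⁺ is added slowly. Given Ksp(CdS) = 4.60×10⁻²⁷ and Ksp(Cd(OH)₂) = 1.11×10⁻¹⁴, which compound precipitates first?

CdS

Precipitation begins when Q = Ksp.
For CdS: [Cd²⁺] = (Ksp/[S²⁻]) = 3.46×10⁻²⁶ M
For Cd(OH)₂: [Cd²⁺] = (Ksp/[OH⁻]^2) = 5.14×10⁻¹¹ M
CdS requires the lower [Cd²⁺], so it precipitates first.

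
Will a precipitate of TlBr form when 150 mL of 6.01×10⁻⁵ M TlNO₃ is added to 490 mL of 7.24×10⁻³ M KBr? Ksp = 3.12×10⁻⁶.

No

After mixing, V = 150 mL + 490 mL = 640 mL.
[Tl⁺] = (6.01×10⁻⁵)(150)/640 = 1.41×10⁻⁵ M
[Br⁻] = (7.24×10⁻³)(490)/640 = 5.54×10⁻³ M
Q = [Tl⁺][Br⁻] = 7.81×10⁻⁸
Since Q (7.81×10⁻⁸) is less than Ksp (3.12×10⁻⁶), no TlBr precipitates.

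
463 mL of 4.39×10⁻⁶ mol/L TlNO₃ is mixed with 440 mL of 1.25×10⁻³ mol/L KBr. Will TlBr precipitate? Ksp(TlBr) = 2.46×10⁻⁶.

After mixing, V = 463 mL + 440 mL = 903 mL.
[Tl⁺] = (4.39×10⁻⁶)(463)/903 = 2.25×10⁻⁶ mol/L
[Br⁻] = (1.25×10⁻³)(440)/903 = 6.09×10⁻⁴ mol/L
Q = [Tl⁺][Br⁻] = 1.37×10⁻⁹
Since Q (1.37×10⁻⁹) is less than Ksp (2.46×10⁻⁶), no TlBr precipitates.

No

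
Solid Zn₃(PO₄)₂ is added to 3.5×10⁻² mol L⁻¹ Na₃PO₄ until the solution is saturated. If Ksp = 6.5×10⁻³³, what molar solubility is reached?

Zn₃(PO₄)₂(s) ⇌ 3 Zn²⁺(aq) + 2 PO₄³⁻(aq)
PO₄³⁻ is already present at 3.5×10⁻² mol L⁻¹. If s mol/L of Zn₃(PO₄)₂ dissolves, [Zn²⁺] = 3s while [PO₄³⁻] ≈ 3.5×10⁻² mol L⁻¹.
Ksp = [Zn²⁺]^3[PO₄³⁻]^2 = (3s)^3(3.5×10⁻²)^2
(3s)^3 = 6.5×10⁻³³ / (3.5×10⁻²)^2 = 5.3×10⁻³⁰
s = 5.8×10⁻¹¹ mol L⁻¹

5.8×10⁻¹¹ M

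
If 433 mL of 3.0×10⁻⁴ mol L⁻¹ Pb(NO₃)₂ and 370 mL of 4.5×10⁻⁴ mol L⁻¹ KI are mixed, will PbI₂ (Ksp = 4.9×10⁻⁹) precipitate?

No

After mixing, V = 433 mL + 370 mL = 803 mL.
[Pb²⁺] = (3.0×10⁻⁴)(433)/803 = 1.6×10⁻⁴ mol L⁻¹
[I⁻] = (4.5×10⁻⁴)(370)/803 = 2.1×10⁻⁴ mol L⁻¹
Q = [Pb²⁺][I⁻]^2 = 7.0×10⁻¹²
Q = 7.0×10⁻¹² < Ksp = 4.9×10⁻⁹, so the solution is unsaturated and no precipitate forms.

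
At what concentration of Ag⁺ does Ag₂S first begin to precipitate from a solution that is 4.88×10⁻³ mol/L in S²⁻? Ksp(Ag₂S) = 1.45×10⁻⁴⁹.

The threshold for precipitation is Q = Ksp.
Ag₂S(s) ⇌ 2 Ag⁺(aq) + S²⁻(aq)
Ksp = [Ag⁺]^2[S²⁻] = [Ag⁺]^2(4.88×10⁻³)
[Ag⁺]^2 = 1.45×10⁻⁴⁹ / (4.88×10⁻³) = 2.97×10⁻⁴⁷
[Ag⁺] = 5.45×10⁻²⁴ mol/L

5.45×10⁻²⁴ M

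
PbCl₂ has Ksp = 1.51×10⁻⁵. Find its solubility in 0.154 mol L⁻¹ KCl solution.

PbCl₂(s) ⇌ Pb²⁺(aq) + 2 Cl⁻(aq)
Cl⁻ is already present at 0.154 mol L⁻¹. If s mol/L of PbCl₂ dissolves, [Pb²⁺] = s while [Cl⁻] ≈ 0.154 mol L⁻¹.
Ksp = [Pb²⁺][Cl⁻]^2 = s(0.154)^2
s = 1.51×10⁻⁵ / (0.154)^2 = 6.37×10⁻⁴
s = 6.37×10⁻⁴ mol L⁻¹

6.37×10⁻⁴ M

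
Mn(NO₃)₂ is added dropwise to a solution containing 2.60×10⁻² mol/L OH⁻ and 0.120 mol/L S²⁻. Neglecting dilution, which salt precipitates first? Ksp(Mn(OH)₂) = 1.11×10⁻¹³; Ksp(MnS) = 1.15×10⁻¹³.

MnS

Each salt precipitates once Q = Ksp for that salt.
For Mn(OH)₂: [Mn²⁺] = (Ksp/[OH⁻]^2) = 1.64×10⁻¹⁰ mol/L
For MnS: [Mn²⁺] = (Ksp/[S²⁻]) = 9.58×10⁻¹³ mol/L
The smaller threshold [Mn²⁺] is reached first, so MnS precipitates first.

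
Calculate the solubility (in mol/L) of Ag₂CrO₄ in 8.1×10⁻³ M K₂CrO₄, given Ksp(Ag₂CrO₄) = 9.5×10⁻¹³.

5.4×10⁻⁶ M

Ag₂CrO₄(s) ⇌ 2 Ag⁺(aq) + CrO₄²⁻(aq)
With CrO₄²⁻ already at 8.1×10⁻³ M and s small, take [CrO₄²⁻] ≈ 8.1×10⁻³ M and [Ag⁺] = 2s.
Ksp = [Ag⁺]^2[CrO₄²⁻] = (2s)^2(8.1×10⁻³)
(2s)^2 = 9.5×10⁻¹³ / (8.1×10⁻³) = 1.2×10⁻¹⁰
s = 5.4×10⁻⁶ M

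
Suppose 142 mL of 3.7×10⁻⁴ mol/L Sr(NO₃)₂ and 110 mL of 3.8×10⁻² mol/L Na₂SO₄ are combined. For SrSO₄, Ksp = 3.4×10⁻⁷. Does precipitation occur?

Yes

The combined volume is 252 mL.
[Sr²⁺] = (3.7×10⁻⁴)(142)/252 = 2.1×10⁻⁴ mol/L
[SO₄²⁻] = (3.8×10⁻²)(110)/252 = 1.7×10⁻² mol/L
Q = [Sr²⁺][SO₄²⁻] = 3.5×10⁻⁶
Since Q (3.5×10⁻⁶) exceeds Ksp (3.4×10⁻⁷), SrSO₄ will precipitate.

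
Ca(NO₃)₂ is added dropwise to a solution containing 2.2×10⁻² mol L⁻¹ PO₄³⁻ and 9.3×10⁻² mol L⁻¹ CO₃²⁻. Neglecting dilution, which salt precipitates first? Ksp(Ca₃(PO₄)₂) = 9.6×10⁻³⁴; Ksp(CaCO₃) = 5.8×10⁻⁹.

Ca₃(PO₄)₂

Each salt precipitates once Q = Ksp for that salt.
For Ca₃(PO₄)₂: [Ca²⁺] = (Ksp/[PO₄³⁻]^2)^(1/3) = 1.3×10⁻¹⁰ mol L⁻¹
For CaCO₃: [Ca²⁺] = (Ksp/[CO₃²⁻]) = 6.2×10⁻⁸ mol L⁻¹
Ca₃(PO₄)₂ requires the lower [Ca²⁺], so it precipitates first.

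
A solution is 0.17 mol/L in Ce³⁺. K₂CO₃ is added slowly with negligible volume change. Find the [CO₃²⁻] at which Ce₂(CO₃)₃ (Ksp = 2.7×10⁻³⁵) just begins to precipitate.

The threshold for precipitation is Q = Ksp.
Ce₂(CO₃)₃(s) ⇌ 2 Ce³⁺(aq) + 3 CO₃²⁻(aq)
Ksp = [Ce³⁺]^2[CO₃²⁻]^3 = [CO₃²⁻]^3(0.17)^2
[CO₃²⁻]^3 = 2.7×10⁻³⁵ / (0.17)^2 = 9.3×10⁻³⁴
[CO₃²⁻] = 9.8×10⁻¹² mol/L

9.8×10⁻¹² M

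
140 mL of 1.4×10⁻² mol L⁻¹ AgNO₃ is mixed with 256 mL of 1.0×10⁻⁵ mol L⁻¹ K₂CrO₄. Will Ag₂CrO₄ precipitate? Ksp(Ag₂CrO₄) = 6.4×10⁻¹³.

Total volume after mixing = 140 + 256 = 396 mL.
[Ag⁺] = (1.4×10⁻²)(140)/396 = 4.9×10⁻³ mol L⁻¹
[CrO₄²⁻] = (1.0×10⁻⁵)(256)/396 = 6.5×10⁻⁶ mol L⁻¹
Q = [Ag⁺]^2[CrO₄²⁻] = 1.6×10⁻¹⁰
Since Q (1.6×10⁻¹⁰) exceeds Ksp (6.4×10⁻¹³), Ag₂CrO₄ will precipitate.

Yes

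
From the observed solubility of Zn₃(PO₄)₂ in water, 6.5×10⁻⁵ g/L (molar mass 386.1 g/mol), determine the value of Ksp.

Ksp = 1.5×10⁻³²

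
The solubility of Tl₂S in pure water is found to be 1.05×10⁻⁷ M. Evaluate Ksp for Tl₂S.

Ksp = 4.63×10⁻²¹

Tl₂S(s) ⇌ 2 Tl⁺(aq) + S²⁻(aq)
With molar solubility s: [Tl⁺] = 2s, [S²⁻] = s.
Ksp = [Tl⁺]^2[S²⁻] = (2s)^2 · s = 4s^3
Ksp = 4 × (1.05×10⁻⁷)^3 = 4.63×10⁻²¹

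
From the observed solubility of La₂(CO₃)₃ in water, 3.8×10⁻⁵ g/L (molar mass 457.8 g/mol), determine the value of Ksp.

Molar solubility s = (3.8×10⁻⁵ g/L) / (457.8 g/mol) = 8.301×10⁻⁸ mol/L
La₂(CO₃)₃(s) ⇌ 2 La³⁺(aq) + 3 CO₃²⁻(aq)
Call the molar solubility s, so that [La³⁺] = 2s and [CO₃²⁻] = 3s.
Ksp = [La³⁺]^2[CO₃²⁻]^3 = (2s)^2 · (3s)^3 = 108s^5
Ksp = 108 × (8.301×10⁻⁸)^5 = 4.3×10⁻³⁴

Ksp = 4.3×10⁻³⁴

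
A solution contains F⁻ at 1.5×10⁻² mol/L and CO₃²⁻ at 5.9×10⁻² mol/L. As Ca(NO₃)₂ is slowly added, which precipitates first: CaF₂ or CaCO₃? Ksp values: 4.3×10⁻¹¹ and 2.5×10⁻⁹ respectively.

CaCO₃

The threshold for precipitation is Q = Ksp.
For CaF₂: [Ca²⁺] = (Ksp/[F⁻]^2) = 1.9×10⁻⁷ mol/L
For CaCO₃: [Ca²⁺] = (Ksp/[CO₃²⁻]) = 4.2×10⁻⁸ mol/L
Since CaCO₃ needs less Ca²⁺ to reach saturation, it precipitates first.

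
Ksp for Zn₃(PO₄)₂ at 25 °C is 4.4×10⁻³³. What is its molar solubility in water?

1.3×10⁻⁷ M

Zn₃(PO₄)₂(s) ⇌ 3 Zn²⁺(aq) + 2 PO₄³⁻(aq)
For each mole of Zn₃(PO₄)₂ that dissolves per liter, [Zn²⁺] = 3s and [PO₄³⁻] = 2s; let s denote this solubility.
Ksp = [Zn²⁺]^3[PO₄³⁻]^2 = (3s)^3 · (2s)^2 = 108s^5
108s^5 = 4.4×10⁻³³  ⇒  s^5 = 4.1×10⁻³⁵
s = (4.1×10⁻³⁵)^(1/5) = 1.3×10⁻⁷ M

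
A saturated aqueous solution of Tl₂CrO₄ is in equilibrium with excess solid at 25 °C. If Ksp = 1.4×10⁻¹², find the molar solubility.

7.0×10⁻⁵ M

Tl₂CrO₄(s) ⇌ 2 Tl⁺(aq) + CrO₄²⁻(aq)
If s mol/L of Tl₂CrO₄ dissolves, [Tl⁺] = 2s and [CrO₄²⁻] = s.
Ksp = [Tl⁺]^2[CrO₄²⁻] = (2s)^2 · s = 4s^3
4s^3 = 1.4×10⁻¹²  ⇒  s^3 = 3.5×10⁻¹³
s = 7.0×10⁻⁵ mol/L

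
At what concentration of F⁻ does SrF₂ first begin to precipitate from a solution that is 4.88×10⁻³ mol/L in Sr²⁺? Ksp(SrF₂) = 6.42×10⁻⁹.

1.15×10⁻³ M

A salt starts to precipitate once the ion product Q reaches its Ksp.
SrF₂(s) ⇌ Sr²⁺(aq) + 2 F⁻(aq)
Ksp = [Sr²⁺][F⁻]^2 = [F⁻]^2(4.88×10⁻³)
[F⁻]^2 = 6.42×10⁻⁹ / (4.88×10⁻³) = 1.32×10⁻⁶
[F⁻] = 1.15×10⁻³ mol/L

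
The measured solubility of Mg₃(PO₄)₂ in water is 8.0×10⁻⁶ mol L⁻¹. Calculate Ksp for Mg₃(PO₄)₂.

Ksp = 3.5×10⁻²⁴

Mg₃(PO₄)₂(s) ⇌ 3 Mg²⁺(aq) + 2 PO₄³⁻(aq)
If s mol/L of Mg₃(PO₄)₂ dissolves, [Mg²⁺] = 3s and [PO₄³⁻] = 2s.
Ksp = [Mg²⁺]^3[PO₄³⁻]^2 = (3s)^3 · (2s)^2 = 108s^5
Ksp = 108 × (8.0×10⁻⁶)^5 = 3.5×10⁻²⁴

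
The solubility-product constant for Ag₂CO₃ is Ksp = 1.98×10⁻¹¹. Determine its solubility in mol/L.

Ag₂CO₃(s) ⇌ 2 Ag⁺(aq) + CO₃²⁻(aq)
With molar solubility s: [Ag⁺] = 2s, [CO₃²⁻] = s.
Ksp = [Ag⁺]^2[CO₃²⁻] = (2s)^2 · s = 4s^3
4s^3 = 1.98×10⁻¹¹  ⇒  s^3 = 4.95×10⁻¹²
Taking the 3rd root, s = 1.70×10⁻⁴ mol L⁻¹.

1.70×10⁻⁴ M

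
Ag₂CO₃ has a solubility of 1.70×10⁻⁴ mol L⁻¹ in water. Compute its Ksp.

Ksp = 1.97×10⁻¹¹

Ag₂CO₃(s) ⇌ 2 Ag⁺(aq) + CO₃²⁻(aq)
With molar solubility s: [Ag⁺] = 2s, [CO₃²⁻] = s.
Ksp = [Ag⁺]^2[CO₃²⁻] = (2s)^2 · s = 4s^3
Ksp = 4 × (1.70×10⁻⁴)^3 = 1.97×10⁻¹¹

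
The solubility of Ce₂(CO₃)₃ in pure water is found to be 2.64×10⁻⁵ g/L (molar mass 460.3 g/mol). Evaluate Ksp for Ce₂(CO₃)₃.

Ksp = 6.70×10⁻³⁵

Convert to molarity: s = 2.64×10⁻⁵ / 460.3 = 5.7354×10⁻⁸ mol/L
Ce₂(CO₃)₃(s) ⇌ 2 Ce³⁺(aq) + 3 CO₃²⁻(aq)
For each mole of Ce₂(CO₃)₃ that dissolves per liter, [Ce³⁺] = 2s and [CO₃²⁻] = 3s; let s denote this solubility.
Ksp = [Ce³⁺]^2[CO₃²⁻]^3 = (2s)^2 · (3s)^3 = 108s^5
Ksp = 108 × (5.7354×10⁻⁸)^5 = 6.70×10⁻³⁵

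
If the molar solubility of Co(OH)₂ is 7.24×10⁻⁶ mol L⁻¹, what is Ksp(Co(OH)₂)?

Ksp = 1.52×10⁻¹⁵

Co(OH)₂(s) ⇌ Co²⁺(aq) + 2 OH⁻(aq)
With molar solubility s: [Co²⁺] = s, [OH⁻] = 2s.
Ksp = [Co²⁺][OH⁻]^2 = s · (2s)^2 = 4s^3
Ksp = 4 × (7.24×10⁻⁶)^3 = 1.52×10⁻¹⁵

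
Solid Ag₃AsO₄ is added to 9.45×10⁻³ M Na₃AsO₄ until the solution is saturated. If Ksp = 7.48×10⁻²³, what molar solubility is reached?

Ag₃AsO₄(s) ⇌ 3 Ag⁺(aq) + AsO₄³⁻(aq)
The solution already contains AsO₄³⁻ at 9.45×10⁻³ M. Let s be the molar solubility of Ag₃AsO₄.
[AsO₄³⁻] ≈ 9.45×10⁻³ M (common ion dominates); [Ag⁺] = 3s.
Ksp = [Ag⁺]^3[AsO₄³⁻] = (3s)^3(9.45×10⁻³)
(3s)^3 = 7.48×10⁻²³ / (9.45×10⁻³) = 7.92×10⁻²¹
s = 6.64×10⁻⁸ M

6.64×10⁻⁸ M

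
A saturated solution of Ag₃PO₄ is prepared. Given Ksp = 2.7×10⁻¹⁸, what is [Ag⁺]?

5.3×10⁻⁵ M

Ag₃PO₄(s) ⇌ 3 Ag⁺(aq) + PO₄³⁻(aq)
With molar solubility s: [Ag⁺] = 3s, [PO₄³⁻] = s.
Ksp = [Ag⁺]^3[PO₄³⁻] = (3s)^3 · s = 27s^4 = 2.7×10⁻¹⁸
s = 1.8×10⁻⁵ mol/L
[Ag⁺] = 3s = 5.3×10⁻⁵ mol/L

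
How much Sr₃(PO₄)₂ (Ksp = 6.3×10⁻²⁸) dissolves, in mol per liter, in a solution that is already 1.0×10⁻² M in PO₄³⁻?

Sr₃(PO₄)₂(s) ⇌ 3 Sr²⁺(aq) + 2 PO₄³⁻(aq)
PO₄³⁻ is already present at 1.0×10⁻² M. If s mol/L of Sr₃(PO₄)₂ dissolves, [Sr²⁺] = 3s while [PO₄³⁻] ≈ 1.0×10⁻² M.
Ksp = [Sr²⁺]^3[PO₄³⁻]^2 = (3s)^3(1.0×10⁻²)^2
(3s)^3 = 6.3×10⁻²⁸ / (1.0×10⁻²)^2 = 6.3×10⁻²⁴
s = 6.2×10⁻⁹ M

6.2×10⁻⁹ M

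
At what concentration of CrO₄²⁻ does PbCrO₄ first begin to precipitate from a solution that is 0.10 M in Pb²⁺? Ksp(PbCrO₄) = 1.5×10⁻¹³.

Precipitation of each salt begins when its ion product equals Ksp.
PbCrO₄(s) ⇌ Pb²⁺(aq) + CrO₄²⁻(aq)
Ksp = [Pb²⁺][CrO₄²⁻] = [CrO₄²⁻](0.10)
[CrO₄²⁻] = 1.5×10⁻¹³ / (0.10) = 1.5×10⁻¹²
[CrO₄²⁻] = 1.5×10⁻¹² M

1.5×10⁻¹² M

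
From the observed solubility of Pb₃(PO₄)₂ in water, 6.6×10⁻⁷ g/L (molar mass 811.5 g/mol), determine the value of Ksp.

Molar solubility s = (6.6×10⁻⁷ g/L) / (811.5 g/mol) = 8.133×10⁻¹⁰ mol/L
Pb₃(PO₄)₂(s) ⇌ 3 Pb²⁺(aq) + 2 PO₄³⁻(aq)
Call the molar solubility s, so that [Pb²⁺] = 3s and [PO₄³⁻] = 2s.
Ksp = [Pb²⁺]^3[PO₄³⁻]^2 = (3s)^3 · (2s)^2 = 108s^5
Ksp = 108 × (8.133×10⁻¹⁰)^5 = 3.8×10⁻⁴⁴

Ksp = 3.8×10⁻⁴⁴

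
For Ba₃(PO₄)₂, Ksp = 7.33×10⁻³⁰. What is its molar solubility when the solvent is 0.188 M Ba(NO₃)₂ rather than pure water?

Ba₃(PO₄)₂(s) ⇌ 3 Ba²⁺(aq) + 2 PO₄³⁻(aq)
With Ba²⁺ already at 0.188 M and s small, take [Ba²⁺] ≈ 0.188 M and [PO₄³⁻] = 2s.
Ksp = [Ba²⁺]^3[PO₄³⁻]^2 = (0.188)^3(2s)^2
(2s)^2 = 7.33×10⁻³⁰ / (0.188)^3 = 1.10×10⁻²⁷
s = 1.66×10⁻¹⁴ M

1.66×10⁻¹⁴ M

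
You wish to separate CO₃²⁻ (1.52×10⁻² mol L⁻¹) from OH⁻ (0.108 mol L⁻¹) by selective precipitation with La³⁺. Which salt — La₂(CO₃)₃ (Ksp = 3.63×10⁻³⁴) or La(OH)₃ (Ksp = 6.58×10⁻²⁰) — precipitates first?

A salt starts to precipitate once the ion product Q reaches its Ksp.
For La₂(CO₃)₃: [La³⁺] = (Ksp/[CO₃²⁻]^3)^(1/2) = 1.02×10⁻¹⁴ mol L⁻¹
For La(OH)₃: [La³⁺] = (Ksp/[OH⁻]^3) = 5.22×10⁻¹⁷ mol L⁻¹
La(OH)₃ requires the lower [La³⁺], so it precipitates first.

La(OH)₃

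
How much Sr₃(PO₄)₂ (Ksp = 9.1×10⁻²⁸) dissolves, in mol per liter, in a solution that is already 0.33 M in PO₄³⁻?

Sr₃(PO₄)₂(s) ⇌ 3 Sr²⁺(aq) + 2 PO₄³⁻(aq)
PO₄³⁻ is already present at 0.33 M. If s mol/L of Sr₃(PO₄)₂ dissolves, [Sr²⁺] = 3s while [PO₄³⁻] ≈ 0.33 M.
Ksp = [Sr²⁺]^3[PO₄³⁻]^2 = (3s)^3(0.33)^2
(3s)^3 = 9.1×10⁻²⁸ / (0.33)^2 = 8.4×10⁻²⁷
s = 6.8×10⁻¹⁰ M

6.8×10⁻¹⁰ M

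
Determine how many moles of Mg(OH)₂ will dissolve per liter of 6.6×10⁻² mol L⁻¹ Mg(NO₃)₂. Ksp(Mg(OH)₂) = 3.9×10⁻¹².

Mg(OH)₂(s) ⇌ Mg²⁺(aq) + 2 OH⁻(aq)
With Mg²⁺ already at 6.6×10⁻² mol L⁻¹ and s small, take [Mg²⁺] ≈ 6.6×10⁻² mol L⁻¹ and [OH⁻] = 2s.
Ksp = [Mg²⁺][OH⁻]^2 = (6.6×10⁻²)(2s)^2
(2s)^2 = 3.9×10⁻¹² / (6.6×10⁻²) = 5.9×10⁻¹¹
s = 3.8×10⁻⁶ mol L⁻¹

3.8×10⁻⁶ M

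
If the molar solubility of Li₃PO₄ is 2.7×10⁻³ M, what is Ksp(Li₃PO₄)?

Ksp = 1.4×10⁻⁹

Li₃PO₄(s) ⇌ 3 Li⁺(aq) + PO₄³⁻(aq)
For each mole of Li₃PO₄ that dissolves per liter, [Li⁺] = 3s and [PO₄³⁻] = s; let s denote this solubility.
Ksp = [Li⁺]^3[PO₄³⁻] = (3s)^3 · s = 27s^4
Ksp = 27 × (2.7×10⁻³)^4 = 1.4×10⁻⁹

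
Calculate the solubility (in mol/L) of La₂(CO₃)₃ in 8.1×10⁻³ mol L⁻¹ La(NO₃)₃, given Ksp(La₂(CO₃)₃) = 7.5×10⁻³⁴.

La₂(CO₃)₃(s) ⇌ 2 La³⁺(aq) + 3 CO₃²⁻(aq)
La³⁺ is already present at 8.1×10⁻³ mol L⁻¹. If s mol/L of La₂(CO₃)₃ dissolves, [CO₃²⁻] = 3s while [La³⁺] ≈ 8.1×10⁻³ mol L⁻¹.
Ksp = [La³⁺]^2[CO₃²⁻]^3 = (8.1×10⁻³)^2(3s)^3
(3s)^3 = 7.5×10⁻³⁴ / (8.1×10⁻³)^2 = 1.1×10⁻²⁹
s = 7.5×10⁻¹¹ mol L⁻¹

7.5×10⁻¹¹ M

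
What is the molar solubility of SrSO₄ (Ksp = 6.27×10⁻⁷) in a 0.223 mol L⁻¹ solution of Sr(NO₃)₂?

2.81×10⁻⁶ M

SrSO₄(s) ⇌ Sr²⁺(aq) + SO₄²⁻(aq)
Let s be the solubility of SrSO₄ here. The common ion gives [Sr²⁺] ≈ 0.223 mol L⁻¹, and [SO₄²⁻] = s.
Ksp = [Sr²⁺][SO₄²⁻] = (0.223)s
s = 6.27×10⁻⁷ / (0.223) = 2.81×10⁻⁶
s = 2.81×10⁻⁶ mol L⁻¹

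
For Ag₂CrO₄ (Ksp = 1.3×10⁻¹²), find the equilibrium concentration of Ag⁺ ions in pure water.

Ag₂CrO₄(s) ⇌ 2 Ag⁺(aq) + CrO₄²⁻(aq)
If s mol/L of Ag₂CrO₄ dissolves, [Ag⁺] = 2s and [CrO₄²⁻] = s.
Ksp = [Ag⁺]^2[CrO₄²⁻] = (2s)^2 · s = 4s^3 = 1.3×10⁻¹²
s = 6.9×10⁻⁵ mol/L
[Ag⁺] = 2s = 1.4×10⁻⁴ mol/L

1.4×10⁻⁴ M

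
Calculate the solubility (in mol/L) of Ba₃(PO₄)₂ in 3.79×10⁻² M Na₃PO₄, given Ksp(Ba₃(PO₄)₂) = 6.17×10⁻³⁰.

5.42×10⁻¹⁰ M

Ba₃(PO₄)₂(s) ⇌ 3 Ba²⁺(aq) + 2 PO₄³⁻(aq)
PO₄³⁻ is already present at 3.79×10⁻² M. If s mol/L of Ba₃(PO₄)₂ dissolves, [Ba²⁺] = 3s while [PO₄³⁻] ≈ 3.79×10⁻² M.
Ksp = [Ba²⁺]^3[PO₄³⁻]^2 = (3s)^3(3.79×10⁻²)^2
(3s)^3 = 6.17×10⁻³⁰ / (3.79×10⁻²)^2 = 4.30×10⁻²⁷
s = 5.42×10⁻¹⁰ M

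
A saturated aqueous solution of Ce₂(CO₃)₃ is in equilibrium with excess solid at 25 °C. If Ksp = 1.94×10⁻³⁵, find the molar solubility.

4.48×10⁻⁸ M

Ce₂(CO₃)₃(s) ⇌ 2 Ce³⁺(aq) + 3 CO₃²⁻(aq)
For each mole of Ce₂(CO₃)₃ that dissolves per liter, [Ce³⁺] = 2s and [CO₃²⁻] = 3s; let s denote this solubility.
Ksp = [Ce³⁺]^2[CO₃²⁻]^3 = (2s)^2 · (3s)^3 = 108s^5
108s^5 = 1.94×10⁻³⁵  ⇒  s^5 = 1.80×10⁻³⁷
s = 4.48×10⁻⁸ mol/L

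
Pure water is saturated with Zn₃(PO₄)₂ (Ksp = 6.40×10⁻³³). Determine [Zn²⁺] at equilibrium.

4.28×10⁻⁷ M

Zn₃(PO₄)₂(s) ⇌ 3 Zn²⁺(aq) + 2 PO₄³⁻(aq)
Call the molar solubility s, so that [Zn²⁺] = 3s and [PO₄³⁻] = 2s.
Ksp = [Zn²⁺]^3[PO₄³⁻]^2 = (3s)^3 · (2s)^2 = 108s^5 = 6.40×10⁻³³
s = 1.43×10⁻⁷ mol L⁻¹
[Zn²⁺] = 3s = 4.28×10⁻⁷ mol L⁻¹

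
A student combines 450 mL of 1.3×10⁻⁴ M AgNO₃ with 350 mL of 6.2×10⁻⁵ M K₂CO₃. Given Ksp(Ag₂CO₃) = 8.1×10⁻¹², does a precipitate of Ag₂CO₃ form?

The combined volume is 800 mL.
[Ag⁺] = (1.3×10⁻⁴)(450)/800 = 7.3×10⁻⁵ M
[CO₃²⁻] = (6.2×10⁻⁵)(350)/800 = 2.7×10⁻⁵ M
Q = [Ag⁺]^2[CO₃²⁻] = 1.5×10⁻¹³
Q < Ksp (1.5×10⁻¹³ vs 8.1×10⁻¹²); the solution remains unsaturated and no precipitate forms.

No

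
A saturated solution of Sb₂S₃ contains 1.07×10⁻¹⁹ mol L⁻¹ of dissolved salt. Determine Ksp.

Ksp = 1.51×10⁻⁹³

Sb₂S₃(s) ⇌ 2 Sb³⁺(aq) + 3 S²⁻(aq)
If s mol/L of Sb₂S₃ dissolves, [Sb³⁺] = 2s and [S²⁻] = 3s.
Ksp = [Sb³⁺]^2[S²⁻]^3 = (2s)^2 · (3s)^3 = 108s^5
Ksp = 108 × (1.07×10⁻¹⁹)^5 = 1.51×10⁻⁹³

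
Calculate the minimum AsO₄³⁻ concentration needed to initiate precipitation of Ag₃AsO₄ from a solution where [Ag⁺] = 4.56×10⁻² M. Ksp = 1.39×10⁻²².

1.47×10⁻¹⁸ M

A salt starts to precipitate once the ion product Q reaches its Ksp.
Ag₃AsO₄(s) ⇌ 3 Ag⁺(aq) + AsO₄³⁻(aq)
Ksp = [Ag⁺]^3[AsO₄³⁻] = [AsO₄³⁻](4.56×10⁻²)^3
[AsO₄³⁻] = 1.39×10⁻²² / (4.56×10⁻²)^3 = 1.47×10⁻¹⁸
[AsO₄³⁻] = 1.47×10⁻¹⁸ M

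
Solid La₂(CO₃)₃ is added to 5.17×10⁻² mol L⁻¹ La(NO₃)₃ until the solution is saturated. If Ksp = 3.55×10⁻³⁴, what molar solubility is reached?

La₂(CO₃)₃(s) ⇌ 2 La³⁺(aq) + 3 CO₃²⁻(aq)
The solution already contains La³⁺ at 5.17×10⁻² mol L⁻¹. Let s be the molar solubility of La₂(CO₃)₃.
[La³⁺] ≈ 5.17×10⁻² mol L⁻¹ (common ion dominates); [CO₃²⁻] = 3s.
Ksp = [La³⁺]^2[CO₃²⁻]^3 = (5.17×10⁻²)^2(3s)^3
(3s)^3 = 3.55×10⁻³⁴ / (5.17×10⁻²)^2 = 1.33×10⁻³¹
s = 1.70×10⁻¹¹ mol L⁻¹

1.70×10⁻¹¹ M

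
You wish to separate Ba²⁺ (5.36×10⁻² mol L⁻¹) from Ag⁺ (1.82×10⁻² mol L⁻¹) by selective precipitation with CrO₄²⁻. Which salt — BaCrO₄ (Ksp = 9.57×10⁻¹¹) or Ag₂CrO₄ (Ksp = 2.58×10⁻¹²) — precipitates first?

BaCrO₄

A salt starts to precipitate once the ion product Q reaches its Ksp.
For BaCrO₄: [CrO₄²⁻] = (Ksp/[Ba²⁺]) = 1.79×10⁻⁹ mol L⁻¹
For Ag₂CrO₄: [CrO₄²⁻] = (Ksp/[Ag⁺]^2) = 7.79×10⁻⁹ mol L⁻¹
BaCrO₄ requires the lower [CrO₄²⁻], so it precipitates first.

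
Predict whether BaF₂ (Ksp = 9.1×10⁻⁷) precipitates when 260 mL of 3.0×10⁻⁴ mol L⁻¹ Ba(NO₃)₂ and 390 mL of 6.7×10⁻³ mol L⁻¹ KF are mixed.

No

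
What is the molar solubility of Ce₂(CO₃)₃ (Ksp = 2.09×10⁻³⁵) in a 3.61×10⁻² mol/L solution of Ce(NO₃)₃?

8.41×10⁻¹² M

Ce₂(CO₃)₃(s) ⇌ 2 Ce³⁺(aq) + 3 CO₃²⁻(aq)
Let s be the solubility of Ce₂(CO₃)₃ here. The common ion gives [Ce³⁺] ≈ 3.61×10⁻² mol/L, and [CO₃²⁻] = 3s.
Ksp = [Ce³⁺]^2[CO₃²⁻]^3 = (3.61×10⁻²)^2(3s)^3
(3s)^3 = 2.09×10⁻³⁵ / (3.61×10⁻²)^2 = 1.60×10⁻³²
s = 8.41×10⁻¹² mol/L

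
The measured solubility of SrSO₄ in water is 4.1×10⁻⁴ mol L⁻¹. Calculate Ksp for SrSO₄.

Ksp = 1.7×10⁻⁷

SrSO₄(s) ⇌ Sr²⁺(aq) + SO₄²⁻(aq)
Let s be the molar solubility. Then [Sr²⁺] = s and [SO₄²⁻] = s.
Ksp = [Sr²⁺][SO₄²⁻] = s · s = s^2
Ksp = (4.1×10⁻⁴)^2 = 1.7×10⁻⁷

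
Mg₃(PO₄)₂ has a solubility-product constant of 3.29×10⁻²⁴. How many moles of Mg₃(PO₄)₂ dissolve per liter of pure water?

7.88×10⁻⁶ M

Mg₃(PO₄)₂(s) ⇌ 3 Mg²⁺(aq) + 2 PO₄³⁻(aq)
Let s be the molar solubility. Then [Mg²⁺] = 3s and [PO₄³⁻] = 2s.
Ksp = [Mg²⁺]^3[PO₄³⁻]^2 = (3s)^3 · (2s)^2 = 108s^5
108s^5 = 3.29×10⁻²⁴  ⇒  s^5 = 3.05×10⁻²⁶
s = (3.05×10⁻²⁶)^(1/5) = 7.88×10⁻⁶ mol/L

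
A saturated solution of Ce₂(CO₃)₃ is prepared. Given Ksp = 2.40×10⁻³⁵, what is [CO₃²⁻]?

Ce₂(CO₃)₃(s) ⇌ 2 Ce³⁺(aq) + 3 CO₃²⁻(aq)
If s mol/L of Ce₂(CO₃)₃ dissolves, [Ce³⁺] = 2s and [CO₃²⁻] = 3s.
Ksp = [Ce³⁺]^2[CO₃²⁻]^3 = (2s)^2 · (3s)^3 = 108s^5 = 2.40×10⁻³⁵
s = 4.67×10⁻⁸ mol/L
[CO₃²⁻] = 3s = 1.40×10⁻⁷ mol/L

1.40×10⁻⁷ M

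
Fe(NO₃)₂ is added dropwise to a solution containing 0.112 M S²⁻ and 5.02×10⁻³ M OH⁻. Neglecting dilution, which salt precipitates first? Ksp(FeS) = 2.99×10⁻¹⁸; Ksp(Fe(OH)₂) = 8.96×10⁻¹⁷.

FeS

A salt starts to precipitate once the ion product Q reaches its Ksp.
For FeS: [Fe²⁺] = (Ksp/[S²⁻]) = 2.67×10⁻¹⁷ M
For Fe(OH)₂: [Fe²⁺] = (Ksp/[OH⁻]^2) = 3.56×10⁻¹² M
FeS requires the lower [Fe²⁺], so it precipitates first.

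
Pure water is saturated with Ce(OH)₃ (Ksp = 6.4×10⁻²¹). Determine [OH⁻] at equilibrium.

1.2×10⁻⁵ M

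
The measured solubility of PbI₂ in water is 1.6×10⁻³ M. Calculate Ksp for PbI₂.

Ksp = 1.6×10⁻⁸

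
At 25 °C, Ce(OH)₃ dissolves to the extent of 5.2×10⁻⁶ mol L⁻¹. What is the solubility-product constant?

Ksp = 2.0×10⁻²⁰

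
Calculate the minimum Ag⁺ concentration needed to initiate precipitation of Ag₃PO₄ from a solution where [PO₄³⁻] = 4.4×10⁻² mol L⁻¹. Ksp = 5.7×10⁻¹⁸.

Precipitation begins when Q = Ksp.
Ag₃PO₄(s) ⇌ 3 Ag⁺(aq) + PO₄³⁻(aq)
Ksp = [Ag⁺]^3[PO₄³⁻] = [Ag⁺]^3(4.4×10⁻²)
[Ag⁺]^3 = 5.7×10⁻¹⁸ / (4.4×10⁻²) = 1.3×10⁻¹⁶
[Ag⁺] = 5.1×10⁻⁶ mol L⁻¹

5.1×10⁻⁶ M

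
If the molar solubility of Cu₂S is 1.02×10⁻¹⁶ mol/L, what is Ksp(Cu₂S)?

Cu₂S(s) ⇌ 2 Cu⁺(aq) + S²⁻(aq)
If s mol/L of Cu₂S dissolves, [Cu⁺] = 2s and [S²⁻] = s.
Ksp = [Cu⁺]^2[S²⁻] = (2s)^2 · s = 4s^3
Ksp = 4 × (1.02×10⁻¹⁶)^3 = 4.24×10⁻⁴⁸

Ksp = 4.24×10⁻⁴⁸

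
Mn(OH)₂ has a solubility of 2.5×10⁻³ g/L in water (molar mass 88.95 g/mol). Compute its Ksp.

Ksp = 8.9×10⁻¹⁴

Molar solubility s = (2.5×10⁻³ g/L) / (88.95 g/mol) = 2.811×10⁻⁵ mol/L
Mn(OH)₂(s) ⇌ Mn²⁺(aq) + 2 OH⁻(aq)
If s mol/L of Mn(OH)₂ dissolves, [Mn²⁺] = s and [OH⁻] = 2s.
Ksp = [Mn²⁺][OH⁻]^2 = s · (2s)^2 = 4s^3
Ksp = 4 × (2.811×10⁻⁵)^3 = 8.9×10⁻¹⁴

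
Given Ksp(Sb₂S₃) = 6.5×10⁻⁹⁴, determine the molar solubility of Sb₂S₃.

9.0×10⁻²⁰ M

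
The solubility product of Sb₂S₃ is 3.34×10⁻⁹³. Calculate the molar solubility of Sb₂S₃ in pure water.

Sb₂S₃(s) ⇌ 2 Sb³⁺(aq) + 3 S²⁻(aq)
Call the molar solubility s, so that [Sb³⁺] = 2s and [S²⁻] = 3s.
Ksp = [Sb³⁺]^2[S²⁻]^3 = (2s)^2 · (3s)^3 = 108s^5
108s^5 = 3.34×10⁻⁹³  ⇒  s^5 = 3.09×10⁻⁹⁵
s = 1.25×10⁻¹⁹ mol L⁻¹

1.25×10⁻¹⁹ M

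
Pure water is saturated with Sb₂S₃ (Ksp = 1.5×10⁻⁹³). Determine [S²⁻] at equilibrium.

3.2×10⁻¹⁹ M

Sb₂S₃(s) ⇌ 2 Sb³⁺(aq) + 3 S²⁻(aq)
Call the molar solubility s, so that [Sb³⁺] = 2s and [S²⁻] = 3s.
Ksp = [Sb³⁺]^2[S²⁻]^3 = (2s)^2 · (3s)^3 = 108s^5 = 1.5×10⁻⁹³
s = 1.1×10⁻¹⁹ mol L⁻¹
[S²⁻] = 3s = 3.2×10⁻¹⁹ mol L⁻¹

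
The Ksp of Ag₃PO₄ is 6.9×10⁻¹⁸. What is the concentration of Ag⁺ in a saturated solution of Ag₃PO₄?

6.7×10⁻⁵ M

Ag₃PO₄(s) ⇌ 3 Ag⁺(aq) + PO₄³⁻(aq)
With molar solubility s: [Ag⁺] = 3s, [PO₄³⁻] = s.
Ksp = [Ag⁺]^3[PO₄³⁻] = (3s)^3 · s = 27s^4 = 6.9×10⁻¹⁸
s = 2.2×10⁻⁵ mol/L
[Ag⁺] = 3s = 6.7×10⁻⁵ mol/L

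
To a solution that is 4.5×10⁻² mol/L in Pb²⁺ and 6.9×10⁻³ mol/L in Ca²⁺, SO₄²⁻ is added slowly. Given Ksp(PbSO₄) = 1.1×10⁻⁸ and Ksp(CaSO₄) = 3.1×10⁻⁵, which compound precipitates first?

PbSO₄

A salt starts to precipitate once the ion product Q reaches its Ksp.
For PbSO₄: [SO₄²⁻] = (Ksp/[Pb²⁺]) = 2.4×10⁻⁷ mol/L
For CaSO₄: [SO₄²⁻] = (Ksp/[Ca²⁺]) = 4.5×10⁻³ mol/L
Since PbSO₄ needs less SO₄²⁻ to reach saturation, it precipitates first.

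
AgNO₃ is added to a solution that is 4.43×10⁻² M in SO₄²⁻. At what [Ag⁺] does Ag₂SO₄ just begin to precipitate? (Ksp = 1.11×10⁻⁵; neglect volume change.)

Precipitation of each salt begins when its ion product equals Ksp.
Ag₂SO₄(s) ⇌ 2 Ag⁺(aq) + SO₄²⁻(aq)
Ksp = [Ag⁺]^2[SO₄²⁻] = [Ag⁺]^2(4.43×10⁻²)
[Ag⁺]^2 = 1.11×10⁻⁵ / (4.43×10⁻²) = 2.51×10⁻⁴
[Ag⁺] = 1.58×10⁻² M

1.58×10⁻² M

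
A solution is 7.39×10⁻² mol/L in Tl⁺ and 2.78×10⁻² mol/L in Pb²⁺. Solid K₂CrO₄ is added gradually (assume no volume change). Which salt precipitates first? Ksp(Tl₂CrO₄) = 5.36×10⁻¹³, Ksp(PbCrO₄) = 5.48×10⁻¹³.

Precipitation of each salt begins when its ion product equals Ksp.
For Tl₂CrO₄: [CrO₄²⁻] = (Ksp/[Tl⁺]^2) = 9.81×10⁻¹¹ mol/L
For PbCrO₄: [CrO₄²⁻] = (Ksp/[Pb²⁺]) = 1.97×10⁻¹¹ mol/L
The smaller threshold [CrO₄²⁻] is reached first, so PbCrO₄ precipitates first.

PbCrO₄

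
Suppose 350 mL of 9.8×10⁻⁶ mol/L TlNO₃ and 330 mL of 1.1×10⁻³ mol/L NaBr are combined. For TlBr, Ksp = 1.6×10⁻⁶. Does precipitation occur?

The combined volume is 680 mL.
[Tl⁺] = (9.8×10⁻⁶)(350)/680 = 5.0×10⁻⁶ mol/L
[Br⁻] = (1.1×10⁻³)(330)/680 = 5.3×10⁻⁴ mol/L
Q = [Tl⁺][Br⁻] = 2.7×10⁻⁹
Since Q (2.7×10⁻⁹) is less than Ksp (1.6×10⁻⁶), no TlBr precipitates.

No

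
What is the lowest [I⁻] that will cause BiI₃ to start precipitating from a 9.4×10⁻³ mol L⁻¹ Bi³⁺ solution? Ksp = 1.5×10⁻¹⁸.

A salt starts to precipitate once the ion product Q reaches its Ksp.
BiI₃(s) ⇌ Bi³⁺(aq) + 3 I⁻(aq)
Ksp = [Bi³⁺][I⁻]^3 = [I⁻]^3(9.4×10⁻³)
[I⁻]^3 = 1.5×10⁻¹⁸ / (9.4×10⁻³) = 1.6×10⁻¹⁶
[I⁻] = 5.4×10⁻⁶ mol L⁻¹

5.4×10⁻⁶ M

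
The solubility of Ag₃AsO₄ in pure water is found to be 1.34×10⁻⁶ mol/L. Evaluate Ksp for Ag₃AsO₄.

Ag₃AsO₄(s) ⇌ 3 Ag⁺(aq) + AsO₄³⁻(aq)
For each mole of Ag₃AsO₄ that dissolves per liter, [Ag⁺] = 3s and [AsO₄³⁻] = s; let s denote this solubility.
Ksp = [Ag⁺]^3[AsO₄³⁻] = (3s)^3 · s = 27s^4
Ksp = 27 × (1.34×10⁻⁶)^4 = 8.71×10⁻²³

Ksp = 8.71×10⁻²³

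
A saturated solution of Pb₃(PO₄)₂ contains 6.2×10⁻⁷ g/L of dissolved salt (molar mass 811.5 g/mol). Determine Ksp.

Ksp = 2.8×10⁻⁴⁴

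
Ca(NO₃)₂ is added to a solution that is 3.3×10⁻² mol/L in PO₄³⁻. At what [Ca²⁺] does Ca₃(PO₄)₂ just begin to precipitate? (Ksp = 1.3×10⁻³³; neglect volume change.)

Precipitation begins when Q = Ksp.
Ca₃(PO₄)₂(s) ⇌ 3 Ca²⁺(aq) + 2 PO₄³⁻(aq)
Ksp = [Ca²⁺]^3[PO₄³⁻]^2 = [Ca²⁺]^3(3.3×10⁻²)^2
[Ca²⁺]^3 = 1.3×10⁻³³ / (3.3×10⁻²)^2 = 1.2×10⁻³⁰
[Ca²⁺] = 1.1×10⁻¹⁰ mol/L

1.1×10⁻¹⁰ M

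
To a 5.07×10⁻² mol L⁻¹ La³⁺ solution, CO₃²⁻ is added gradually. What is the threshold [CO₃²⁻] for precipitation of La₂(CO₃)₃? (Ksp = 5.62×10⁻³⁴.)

A salt starts to precipitate once the ion product Q reaches its Ksp.
La₂(CO₃)₃(s) ⇌ 2 La³⁺(aq) + 3 CO₃²⁻(aq)
Ksp = [La³⁺]^2[CO₃²⁻]^3 = [CO₃²⁻]^3(5.07×10⁻²)^2
[CO₃²⁻]^3 = 5.62×10⁻³⁴ / (5.07×10⁻²)^2 = 2.19×10⁻³¹
[CO₃²⁻] = 6.02×10⁻¹¹ mol L⁻¹

6.02×10⁻¹¹ M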